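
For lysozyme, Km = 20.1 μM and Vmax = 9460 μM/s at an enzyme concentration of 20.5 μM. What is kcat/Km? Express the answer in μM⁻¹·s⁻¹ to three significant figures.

23.0 μM⁻¹·s⁻¹

kcat = Vmax/[E]total = 9460/20.5 = 461 s⁻¹.
kcat/Km = 461/20.1 = 23.0 μM⁻¹·s⁻¹.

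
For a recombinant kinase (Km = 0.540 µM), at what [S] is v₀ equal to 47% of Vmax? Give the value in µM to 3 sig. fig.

0.479 µM

v/Vmax = [S]/(Km+[S]) = 0.47, so [S] = Km·0.47/(1 − 0.47) = 0.540 × 0.8868.
[S] = 0.479 µM.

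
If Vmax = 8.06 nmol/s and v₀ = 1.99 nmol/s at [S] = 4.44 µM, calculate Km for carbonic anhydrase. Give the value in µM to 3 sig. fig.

13.5 µM

From v = Vmax[S]/(Km+[S]), Km = [S](Vmax − v)/v.
Km = 4.44 × (8.06 − 1.99) / 1.99 = 26.95/1.99 = 13.5 µM.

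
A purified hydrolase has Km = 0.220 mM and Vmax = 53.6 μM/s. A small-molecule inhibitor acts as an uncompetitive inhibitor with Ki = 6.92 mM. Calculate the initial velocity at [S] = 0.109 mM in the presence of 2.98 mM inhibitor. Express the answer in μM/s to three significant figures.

α = 1 + [I]/Ki = 1 + 2.98/6.92 = 1.431.
For an uncompetitive inhibitor, both parameters are divided by α, giving Vmax/α and Km/α: Km,app = 0.154 mM, Vmax,app = 37.5 μM/s.
v = Vmax,app·[S]/(Km,app + [S]) = 37.5 × 0.109/(0.154 + 0.109) = 15.5 μM/s.

15.5 μM/s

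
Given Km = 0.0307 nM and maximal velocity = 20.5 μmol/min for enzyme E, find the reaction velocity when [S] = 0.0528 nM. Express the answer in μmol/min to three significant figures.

v = Vmax·[S]/(Km + [S]) = 20.5 × 0.0528 / (0.0307 + 0.0528)
  = 1.082 / 0.08350 = 13.0 μmol/min.

13.0 μmol/min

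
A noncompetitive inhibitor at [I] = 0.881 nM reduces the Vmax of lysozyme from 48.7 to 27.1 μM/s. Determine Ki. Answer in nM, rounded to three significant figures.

1.11 nM

Noncompetitive: Vmax,app = Vmax/α with α = 1 + [I]/Ki.
α = Vmax/Vmax,app = 48.7/27.1 = 1.797.
Since α = 1 + [I]/Ki, [I]/Ki = 1.797 − 1 = 0.7970 and Ki = 0.881/0.7970 = 1.11 nM.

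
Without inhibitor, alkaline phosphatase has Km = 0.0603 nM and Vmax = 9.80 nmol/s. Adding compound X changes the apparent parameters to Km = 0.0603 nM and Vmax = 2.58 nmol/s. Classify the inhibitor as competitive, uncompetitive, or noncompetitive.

Vmax decreases (9.80 → 2.58 nmol/s) while Km is unchanged — pure noncompetitive inhibition.

noncompetitive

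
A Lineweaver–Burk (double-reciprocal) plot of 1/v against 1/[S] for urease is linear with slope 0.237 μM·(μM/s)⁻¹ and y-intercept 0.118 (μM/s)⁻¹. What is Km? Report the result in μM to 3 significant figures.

2.01 μM

y-intercept = 1/Vmax ⇒ Vmax = 8.47 μM/s; slope = Km/Vmax ⇒ Km = slope × Vmax.
Km = 0.237 × 8.47 = 2.01 μM.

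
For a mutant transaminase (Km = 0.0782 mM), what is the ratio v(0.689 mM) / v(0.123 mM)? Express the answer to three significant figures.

1.47

Since Vmax cancels, v₂/v₁ = [S]₂(Km+[S]₁) / [S]₁(Km+[S]₂).
= 0.689×(0.0782+0.123) / (0.123×(0.0782+0.689)) = 0.1386/0.09437 = 1.47.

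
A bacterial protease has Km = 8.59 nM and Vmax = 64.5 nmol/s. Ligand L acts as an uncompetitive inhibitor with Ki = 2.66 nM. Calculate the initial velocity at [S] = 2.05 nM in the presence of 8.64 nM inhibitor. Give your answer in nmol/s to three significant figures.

With α = 1 + [I]/Ki = 1 + 8.64/2.66 = 4.248, the uncompetitive rate law is v = (Vmax/α)·[S] / (Km/α + [S]).
v = (64.5/4.248)×2.05 / (8.59/4.248 + 2.05) = 31.13/4.072 = 7.64 nmol/s.

7.64 nmol/s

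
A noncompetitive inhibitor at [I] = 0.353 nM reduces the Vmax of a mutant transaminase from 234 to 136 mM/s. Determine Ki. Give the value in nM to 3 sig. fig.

Noncompetitive: Vmax,app = Vmax/α with α = 1 + [I]/Ki.
α = Vmax/Vmax,app = 234/136 = 1.721.
Ki = [I]/(α − 1) = 0.353/0.7206 = 0.490 nM.

0.490 nM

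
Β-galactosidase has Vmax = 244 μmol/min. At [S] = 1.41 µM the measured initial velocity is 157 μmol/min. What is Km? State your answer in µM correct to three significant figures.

v/Vmax = 157/244 = 0.6434 = [S]/(Km+[S]).
So Km + [S] = [S]/0.6434 = 2.191 µM, giving Km = 2.191 − 1.41 = 0.781 µM.

0.781 µM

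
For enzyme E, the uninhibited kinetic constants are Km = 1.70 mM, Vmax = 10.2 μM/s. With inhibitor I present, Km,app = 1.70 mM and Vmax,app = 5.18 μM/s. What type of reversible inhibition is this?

Vmax decreases (10.2 → 5.18 μM/s) while Km is unchanged — pure noncompetitive inhibition.

noncompetitive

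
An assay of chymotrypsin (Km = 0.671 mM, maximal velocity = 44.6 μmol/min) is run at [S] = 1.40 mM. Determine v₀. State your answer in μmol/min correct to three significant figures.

v = Vmax·[S]/(Km + [S]) = 44.6 × 1.40 / (0.671 + 1.40)
  = 62.44 / 2.071 = 30.1 μmol/min.

30.1 μmol/min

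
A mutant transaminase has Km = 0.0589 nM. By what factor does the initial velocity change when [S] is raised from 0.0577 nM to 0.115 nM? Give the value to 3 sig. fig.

1.34

Since Vmax cancels, v₂/v₁ = [S]₂(Km+[S]₁) / [S]₁(Km+[S]₂).
= 0.115×(0.0589+0.0577) / (0.0577×(0.0589+0.115)) = 0.01341/0.01003 = 1.34.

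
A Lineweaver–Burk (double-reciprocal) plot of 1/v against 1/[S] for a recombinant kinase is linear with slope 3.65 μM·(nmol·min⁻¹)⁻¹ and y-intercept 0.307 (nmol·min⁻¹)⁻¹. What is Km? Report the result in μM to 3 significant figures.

y-intercept = 1/Vmax ⇒ Vmax = 3.26 nmol·min⁻¹; slope = Km/Vmax ⇒ Km = slope × Vmax.
Km = 3.65 × 3.26 = 11.9 μM.

11.9 μM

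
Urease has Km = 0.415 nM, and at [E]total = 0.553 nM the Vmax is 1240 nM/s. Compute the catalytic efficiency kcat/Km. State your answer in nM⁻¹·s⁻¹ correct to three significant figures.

kcat = Vmax/[E]total = 1240/0.553 = 2240 s⁻¹.
kcat/Km = 2240/0.415 = 5400 nM⁻¹·s⁻¹.

5400 nM⁻¹·s⁻¹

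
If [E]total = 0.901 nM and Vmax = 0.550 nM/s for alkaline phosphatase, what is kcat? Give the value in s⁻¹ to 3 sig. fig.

kcat = Vmax/[E]total = 0.550 nM/s / 0.901 nM = 0.610 s⁻¹.

0.610 s⁻¹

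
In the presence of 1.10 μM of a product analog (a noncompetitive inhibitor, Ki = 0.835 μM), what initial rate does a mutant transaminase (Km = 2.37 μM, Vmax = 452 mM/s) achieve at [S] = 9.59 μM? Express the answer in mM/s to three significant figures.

α = 1 + [I]/Ki = 1 + 1.10/0.835 = 2.317.
For a noncompetitive inhibitor, Vmax is reduced to Vmax/α while Km is unchanged: Km,app = 2.37 μM, Vmax,app = 195 mM/s.
v = Vmax,app·[S]/(Km,app + [S]) = 195 × 9.59/(2.37 + 9.59) = 156 mM/s.

156 mM/s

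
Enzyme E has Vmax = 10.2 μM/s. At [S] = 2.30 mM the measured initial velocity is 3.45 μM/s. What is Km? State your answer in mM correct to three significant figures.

v/Vmax = 3.45/10.2 = 0.3382 = [S]/(Km+[S]).
So Km + [S] = [S]/0.3382 = 6.800 mM, giving Km = 6.800 − 2.30 = 4.50 mM.

4.50 mM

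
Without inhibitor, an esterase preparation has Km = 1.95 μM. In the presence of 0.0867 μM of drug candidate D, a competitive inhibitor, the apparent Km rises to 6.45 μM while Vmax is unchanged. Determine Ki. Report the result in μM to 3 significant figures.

Competitive: Km,app = α·Km with α = 1 + [I]/Ki.
α = Km,app/Km = 6.45/1.95 = 3.308.
Since α = 1 + [I]/Ki, [I]/Ki = 3.308 − 1 = 2.308 and Ki = 0.0867/2.308 = 0.0376 μM.

0.0376 μM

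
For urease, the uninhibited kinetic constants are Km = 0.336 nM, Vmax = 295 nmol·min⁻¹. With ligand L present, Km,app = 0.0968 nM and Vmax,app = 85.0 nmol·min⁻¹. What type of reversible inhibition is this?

uncompetitive

Both Km and Vmax decrease by the same factor (~3.47-fold) — characteristic of uncompetitive inhibition.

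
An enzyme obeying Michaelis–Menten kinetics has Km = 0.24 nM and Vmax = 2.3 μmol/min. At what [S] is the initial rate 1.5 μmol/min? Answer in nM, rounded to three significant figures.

0.450 nM

Rearranging v = Vmax[S]/(Km+[S]) gives [S] = Km·v/(Vmax − v).
[S] = 0.24 × 1.5 / (2.3 − 1.5) = 0.3600/0.8000 = 0.450 nM.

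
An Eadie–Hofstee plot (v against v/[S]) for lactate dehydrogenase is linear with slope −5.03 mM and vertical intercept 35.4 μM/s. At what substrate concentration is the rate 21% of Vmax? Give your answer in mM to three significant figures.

1.34 mM

The Eadie–Hofstee slope gives Km = 5.03 mM (slope = −Km).
v/Vmax = [S]/(Km+[S]) = 0.21 ⇒ [S] = Km·0.21/(1−0.21) = 5.03 × 0.2658 = 1.34 mM.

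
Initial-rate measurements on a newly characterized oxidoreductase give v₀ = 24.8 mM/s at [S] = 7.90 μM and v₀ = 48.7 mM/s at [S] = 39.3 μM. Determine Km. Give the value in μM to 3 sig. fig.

In reciprocal form, 1/v = (Km/Vmax)·(1/[S]) + 1/Vmax. The two points give (1/[S], 1/v) = (0.1266, 0.04032) and (0.02545, 0.02053).
Slope = (0.04032 − 0.02053)/(0.1266 − 0.02545) = 0.1957; intercept = 0.04032 − 0.1957×0.1266 = 0.01556.
Vmax = 1/intercept = 64.3 mM/s; Km = slope × Vmax = 0.1957 × 64.3 = 12.6 μM.

12.6 μM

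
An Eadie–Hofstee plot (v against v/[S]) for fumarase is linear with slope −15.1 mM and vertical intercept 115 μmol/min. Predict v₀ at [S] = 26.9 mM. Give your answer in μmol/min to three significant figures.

In the Eadie–Hofstee form v = Vmax − Km·(v/[S]), the slope is −Km and the intercept is Vmax, so Km = 15.1 mM and Vmax = 115 μmol/min.
v = 115 × 26.9/(15.1 + 26.9) = 73.7 μmol/min.

73.7 μmol/min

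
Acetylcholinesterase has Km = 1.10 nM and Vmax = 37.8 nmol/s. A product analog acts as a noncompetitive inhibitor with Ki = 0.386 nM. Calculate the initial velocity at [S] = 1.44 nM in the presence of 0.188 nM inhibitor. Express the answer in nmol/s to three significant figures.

α = 1 + [I]/Ki = 1 + 0.188/0.386 = 1.487.
For a noncompetitive inhibitor, Vmax is reduced to Vmax/α while Km is unchanged: Km,app = 1.10 nM, Vmax,app = 25.4 nmol/s.
v = Vmax,app·[S]/(Km,app + [S]) = 25.4 × 1.44/(1.10 + 1.44) = 14.4 nmol/s.

14.4 nmol/s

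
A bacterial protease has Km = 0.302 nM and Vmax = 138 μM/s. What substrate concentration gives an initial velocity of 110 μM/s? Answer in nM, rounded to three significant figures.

The required fractional saturation is v/Vmax = 110/138 = 0.7971.
Then [S]/(Km+[S]) = 0.7971 ⇒ [S] = 0.302 × 0.7971/(1 − 0.7971) = 1.19 nM.

1.19 nM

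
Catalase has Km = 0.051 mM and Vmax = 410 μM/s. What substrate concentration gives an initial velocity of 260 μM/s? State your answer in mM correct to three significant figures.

0.0884 mM

The required fractional saturation is v/Vmax = 260/410 = 0.6341.
Then [S]/(Km+[S]) = 0.6341 ⇒ [S] = 0.051 × 0.6341/(1 − 0.6341) = 0.0884 mM.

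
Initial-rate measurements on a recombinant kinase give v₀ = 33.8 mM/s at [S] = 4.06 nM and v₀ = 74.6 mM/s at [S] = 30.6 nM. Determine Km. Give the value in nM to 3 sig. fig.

From v = Vmax[S]/(Km+[S]), each point gives Vmax = v(Km+[S])/[S].
Equating: 33.8(Km+4.06)/4.06 = 74.6(Km+30.6)/30.6.
8.325·Km + 33.8 = 2.438·Km + 74.6, so (8.325 − 2.438)·Km = 74.6 − 33.8.
Km = 40.80/5.887 = 6.93 nM; then Vmax = 33.8(6.93+4.06)/4.06 = 91.5 mM/s.

6.93 nM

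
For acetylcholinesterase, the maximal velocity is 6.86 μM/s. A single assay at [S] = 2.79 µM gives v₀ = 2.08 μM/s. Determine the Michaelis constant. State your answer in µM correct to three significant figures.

From v = Vmax[S]/(Km+[S]), Km = [S](Vmax − v)/v.
Km = 2.79 × (6.86 − 2.08) / 2.08 = 13.34/2.08 = 6.41 µM.

6.41 µM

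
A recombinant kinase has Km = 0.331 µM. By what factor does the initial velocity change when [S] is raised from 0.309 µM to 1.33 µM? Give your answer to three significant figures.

Since Vmax cancels, v₂/v₁ = [S]₂(Km+[S]₁) / [S]₁(Km+[S]₂).
= 1.33×(0.331+0.309) / (0.309×(0.331+1.33)) = 0.8512/0.5132 = 1.66.

1.66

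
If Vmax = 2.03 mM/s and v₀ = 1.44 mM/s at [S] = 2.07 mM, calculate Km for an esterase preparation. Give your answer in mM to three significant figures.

0.848 mM

From v = Vmax[S]/(Km+[S]), Km = [S](Vmax − v)/v.
Km = 2.07 × (2.03 − 1.44) / 1.44 = 1.221/1.44 = 0.848 mM.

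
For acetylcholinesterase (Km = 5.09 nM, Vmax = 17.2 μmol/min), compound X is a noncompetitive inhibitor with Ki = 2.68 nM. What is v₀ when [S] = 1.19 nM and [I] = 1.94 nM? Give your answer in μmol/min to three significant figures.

1.89 μmol/min

α = 1 + [I]/Ki = 1 + 1.94/2.68 = 1.724.
For a noncompetitive inhibitor, Vmax is reduced to Vmax/α while Km is unchanged: Km,app = 5.09 nM, Vmax,app = 9.98 μmol/min.
v = Vmax,app·[S]/(Km,app + [S]) = 9.98 × 1.19/(5.09 + 1.19) = 1.89 μmol/min.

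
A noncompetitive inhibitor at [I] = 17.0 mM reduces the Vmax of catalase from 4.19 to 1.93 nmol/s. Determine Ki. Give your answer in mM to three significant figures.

14.5 mM

Noncompetitive: Vmax,app = Vmax/α with α = 1 + [I]/Ki.
α = Vmax/Vmax,app = 4.19/1.93 = 2.171.
Since α = 1 + [I]/Ki, [I]/Ki = 2.171 − 1 = 1.171 and Ki = 17.0/1.171 = 14.5 mM.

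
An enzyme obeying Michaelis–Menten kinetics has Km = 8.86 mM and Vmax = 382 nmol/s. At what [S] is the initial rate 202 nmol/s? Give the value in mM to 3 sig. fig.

9.94 mM

Rearranging v = Vmax[S]/(Km+[S]) gives [S] = Km·v/(Vmax − v).
[S] = 8.86 × 202 / (382 − 202) = 1790/180.0 = 9.94 mM.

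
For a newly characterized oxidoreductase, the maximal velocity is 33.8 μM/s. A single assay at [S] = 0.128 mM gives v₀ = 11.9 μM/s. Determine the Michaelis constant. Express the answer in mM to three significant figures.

0.236 mM

v/Vmax = 11.9/33.8 = 0.3521 = [S]/(Km+[S]).
So Km + [S] = [S]/0.3521 = 0.3636 mM, giving Km = 0.3636 − 0.128 = 0.236 mM.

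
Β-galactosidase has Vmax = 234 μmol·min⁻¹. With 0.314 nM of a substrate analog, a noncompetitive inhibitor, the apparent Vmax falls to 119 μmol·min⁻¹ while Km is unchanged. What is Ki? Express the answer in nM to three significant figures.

0.325 nM

Noncompetitive: Vmax,app = Vmax/α with α = 1 + [I]/Ki.
α = Vmax/Vmax,app = 234/119 = 1.966.
Ki = [I]/(α − 1) = 0.314/0.9664 = 0.325 nM.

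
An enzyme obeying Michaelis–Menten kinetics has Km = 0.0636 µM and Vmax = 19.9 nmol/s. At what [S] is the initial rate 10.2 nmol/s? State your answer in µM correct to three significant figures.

The required fractional saturation is v/Vmax = 10.2/19.9 = 0.5126.
Then [S]/(Km+[S]) = 0.5126 ⇒ [S] = 0.0636 × 0.5126/(1 − 0.5126) = 0.0669 µM.

0.0669 µM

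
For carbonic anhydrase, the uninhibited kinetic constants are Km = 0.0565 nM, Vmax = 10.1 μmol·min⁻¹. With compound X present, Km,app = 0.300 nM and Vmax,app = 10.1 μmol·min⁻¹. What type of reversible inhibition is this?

Km increases (0.0565 → 0.300 nM) while Vmax is unchanged — the hallmark of competitive inhibition.

competitive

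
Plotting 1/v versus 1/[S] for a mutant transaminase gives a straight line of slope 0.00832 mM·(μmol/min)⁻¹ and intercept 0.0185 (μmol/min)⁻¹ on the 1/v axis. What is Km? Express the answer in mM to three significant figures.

0.450 mM

y-intercept = 1/Vmax ⇒ Vmax = 54.1 μmol/min; slope = Km/Vmax ⇒ Km = slope × Vmax.
Km = 0.00832 × 54.1 = 0.450 mM.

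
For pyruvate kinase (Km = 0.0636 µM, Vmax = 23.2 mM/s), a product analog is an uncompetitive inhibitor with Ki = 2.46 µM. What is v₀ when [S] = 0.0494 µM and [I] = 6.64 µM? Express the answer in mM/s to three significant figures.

4.65 mM/s

α = 1 + [I]/Ki = 1 + 6.64/2.46 = 3.699.
For an uncompetitive inhibitor, both parameters are divided by α, giving Vmax/α and Km/α: Km,app = 0.0172 µM, Vmax,app = 6.27 mM/s.
v = Vmax,app·[S]/(Km,app + [S]) = 6.27 × 0.0494/(0.0172 + 0.0494) = 4.65 mM/s.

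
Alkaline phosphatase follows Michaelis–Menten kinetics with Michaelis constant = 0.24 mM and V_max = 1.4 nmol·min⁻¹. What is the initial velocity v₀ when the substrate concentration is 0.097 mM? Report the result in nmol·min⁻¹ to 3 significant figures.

v = Vmax·[S]/(Km + [S]) = 1.4 × 0.097 / (0.24 + 0.097)
  = 0.1358 / 0.3370 = 0.403 nmol·min⁻¹.

0.403 nmol·min⁻¹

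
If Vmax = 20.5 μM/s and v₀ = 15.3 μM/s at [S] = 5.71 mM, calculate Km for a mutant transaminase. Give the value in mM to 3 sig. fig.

1.94 mM

From v = Vmax[S]/(Km+[S]), Km = [S](Vmax − v)/v.
Km = 5.71 × (20.5 − 15.3) / 15.3 = 29.69/15.3 = 1.94 mM.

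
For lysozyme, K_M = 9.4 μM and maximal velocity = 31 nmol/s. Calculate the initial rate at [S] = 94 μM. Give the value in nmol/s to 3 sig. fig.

28.2 nmol/s

v = Vmax·[S]/(Km + [S]) = 31 × 94 / (9.4 + 94)
  = 2914 / 103.4 = 28.2 nmol/s.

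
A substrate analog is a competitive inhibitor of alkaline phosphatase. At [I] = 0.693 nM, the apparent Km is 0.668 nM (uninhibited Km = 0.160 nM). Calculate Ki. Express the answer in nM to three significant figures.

0.218 nM

Competitive: Km,app = α·Km with α = 1 + [I]/Ki.
α = Km,app/Km = 0.668/0.160 = 4.175.
Since α = 1 + [I]/Ki, [I]/Ki = 4.175 − 1 = 3.175 and Ki = 0.693/3.175 = 0.218 nM.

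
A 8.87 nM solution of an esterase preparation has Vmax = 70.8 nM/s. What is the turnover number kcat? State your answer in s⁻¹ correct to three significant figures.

kcat = Vmax/[E]total = 70.8 nM/s / 8.87 nM = 7.98 s⁻¹.

7.98 s⁻¹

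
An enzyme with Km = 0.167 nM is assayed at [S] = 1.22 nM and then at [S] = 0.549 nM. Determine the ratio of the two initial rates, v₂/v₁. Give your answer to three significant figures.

0.872

Since Vmax cancels, v₂/v₁ = [S]₂(Km+[S]₁) / [S]₁(Km+[S]₂).
= 0.549×(0.167+1.22) / (1.22×(0.167+0.549)) = 0.7615/0.8735 = 0.872.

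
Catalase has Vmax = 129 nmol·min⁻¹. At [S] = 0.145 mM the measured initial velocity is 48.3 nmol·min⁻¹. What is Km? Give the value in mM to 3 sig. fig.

0.242 mM

From v = Vmax[S]/(Km+[S]), Km = [S](Vmax − v)/v.
Km = 0.145 × (129 − 48.3) / 48.3 = 11.70/48.3 = 0.242 mM.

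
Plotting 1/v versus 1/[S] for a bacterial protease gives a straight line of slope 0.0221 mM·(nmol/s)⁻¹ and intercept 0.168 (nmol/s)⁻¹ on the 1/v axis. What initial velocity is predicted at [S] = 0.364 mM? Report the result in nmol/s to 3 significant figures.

4.37 nmol/s

The y-intercept is 1/Vmax, so Vmax = 1/0.168 = 5.95 nmol/s.
The slope is Km/Vmax, so Km = 0.0221 × 5.95 = 0.132 mM.
Then v = 5.95 × 0.364/(0.132 + 0.364) = 4.37 nmol/s.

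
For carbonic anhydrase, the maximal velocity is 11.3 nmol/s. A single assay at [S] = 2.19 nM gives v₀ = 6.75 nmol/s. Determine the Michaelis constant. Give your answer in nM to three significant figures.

From v = Vmax[S]/(Km+[S]), Km = [S](Vmax − v)/v.
Km = 2.19 × (11.3 − 6.75) / 6.75 = 9.965/6.75 = 1.48 nM.

1.48 nM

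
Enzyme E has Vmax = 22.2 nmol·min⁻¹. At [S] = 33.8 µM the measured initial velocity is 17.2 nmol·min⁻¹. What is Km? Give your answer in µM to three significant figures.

v/Vmax = 17.2/22.2 = 0.7748 = [S]/(Km+[S]).
So Km + [S] = [S]/0.7748 = 43.63 µM, giving Km = 43.63 − 33.8 = 9.83 µM.

9.83 µM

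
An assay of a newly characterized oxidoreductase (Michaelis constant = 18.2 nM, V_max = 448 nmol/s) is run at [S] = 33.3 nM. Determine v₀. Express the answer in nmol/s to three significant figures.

[S]/(Km+[S]) = 33.3/51.50 = 0.6466, the fractional saturation.
v = 0.6466 × Vmax = 0.6466 × 448 = 290 nmol/s.

290 nmol/s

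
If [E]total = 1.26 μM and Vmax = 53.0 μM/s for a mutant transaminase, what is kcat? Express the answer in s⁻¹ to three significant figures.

42.1 s⁻¹

kcat = Vmax/[E]total = 53.0 μM/s / 1.26 μM = 42.1 s⁻¹.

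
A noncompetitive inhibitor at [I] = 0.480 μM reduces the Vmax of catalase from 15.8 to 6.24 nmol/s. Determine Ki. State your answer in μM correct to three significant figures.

0.313 μM

Noncompetitive: Vmax,app = Vmax/α with α = 1 + [I]/Ki.
α = Vmax/Vmax,app = 15.8/6.24 = 2.532.
Since α = 1 + [I]/Ki, [I]/Ki = 2.532 − 1 = 1.532 and Ki = 0.480/1.532 = 0.313 μM.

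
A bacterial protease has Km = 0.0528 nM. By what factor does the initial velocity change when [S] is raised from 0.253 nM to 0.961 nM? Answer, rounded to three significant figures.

The fractional saturations are [S]/(Km+[S]) = 0.253/0.3058 = 0.8273 and 0.961/1.014 = 0.9479.
v₂/v₁ is just their ratio: 0.9479/0.8273 = 1.15.

1.15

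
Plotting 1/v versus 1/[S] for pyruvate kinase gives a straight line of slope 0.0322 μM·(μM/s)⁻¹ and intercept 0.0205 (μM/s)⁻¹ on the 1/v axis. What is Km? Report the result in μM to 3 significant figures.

y-intercept = 1/Vmax ⇒ Vmax = 48.8 μM/s; slope = Km/Vmax ⇒ Km = slope × Vmax.
Km = 0.0322 × 48.8 = 1.57 μM.

1.57 μM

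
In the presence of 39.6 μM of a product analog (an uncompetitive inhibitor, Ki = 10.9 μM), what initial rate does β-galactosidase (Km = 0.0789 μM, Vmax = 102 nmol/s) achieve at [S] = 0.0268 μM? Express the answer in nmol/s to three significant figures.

With α = 1 + [I]/Ki = 1 + 39.6/10.9 = 4.633, the uncompetitive rate law is v = (Vmax/α)·[S] / (Km/α + [S]).
v = (102/4.633)×0.0268 / (0.0789/4.633 + 0.0268) = 0.5900/0.04383 = 13.5 nmol/s.

13.5 nmol/s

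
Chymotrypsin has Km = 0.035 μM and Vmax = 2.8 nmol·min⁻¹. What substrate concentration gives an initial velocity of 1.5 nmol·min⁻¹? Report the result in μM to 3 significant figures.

0.0404 μM

The required fractional saturation is v/Vmax = 1.5/2.8 = 0.5357.
Then [S]/(Km+[S]) = 0.5357 ⇒ [S] = 0.035 × 0.5357/(1 − 0.5357) = 0.0404 μM.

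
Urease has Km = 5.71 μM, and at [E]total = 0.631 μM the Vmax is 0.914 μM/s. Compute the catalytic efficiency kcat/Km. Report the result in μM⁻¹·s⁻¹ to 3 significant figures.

0.254 μM⁻¹·s⁻¹

kcat = Vmax/[E]total = 0.914/0.631 = 1.45 s⁻¹.
kcat/Km = 1.45/5.71 = 0.254 μM⁻¹·s⁻¹.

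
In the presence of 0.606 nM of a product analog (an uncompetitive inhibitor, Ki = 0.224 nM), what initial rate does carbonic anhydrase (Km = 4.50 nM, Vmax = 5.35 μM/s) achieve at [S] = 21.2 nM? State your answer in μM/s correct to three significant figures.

1.37 μM/s

With α = 1 + [I]/Ki = 1 + 0.606/0.224 = 3.705, the uncompetitive rate law is v = (Vmax/α)·[S] / (Km/α + [S]).
v = (5.35/3.705)×21.2 / (4.50/3.705 + 21.2) = 30.61/22.41 = 1.37 μM/s.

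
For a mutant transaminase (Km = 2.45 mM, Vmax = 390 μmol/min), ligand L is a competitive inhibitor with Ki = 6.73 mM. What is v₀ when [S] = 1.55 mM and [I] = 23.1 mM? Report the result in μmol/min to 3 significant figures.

α = 1 + [I]/Ki = 1 + 23.1/6.73 = 4.432.
For a competitive inhibitor, Vmax is unchanged and the apparent Km becomes α·Km: Km,app = 10.9 mM, Vmax,app = 390 μmol/min.
v = Vmax,app·[S]/(Km,app + [S]) = 390 × 1.55/(10.9 + 1.55) = 48.7 μmol/min.

48.7 μmol/min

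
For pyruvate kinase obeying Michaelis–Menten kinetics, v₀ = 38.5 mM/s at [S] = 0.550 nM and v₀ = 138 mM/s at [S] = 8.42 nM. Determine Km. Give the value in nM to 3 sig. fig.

1.86 nM

From v = Vmax[S]/(Km+[S]), each point gives Vmax = v(Km+[S])/[S].
Equating: 38.5(Km+0.550)/0.550 = 138(Km+8.42)/8.42.
70.00·Km + 38.5 = 16.39·Km + 138, so (70.00 − 16.39)·Km = 138 − 38.5.
Km = 99.50/53.61 = 1.86 nM; then Vmax = 38.5(1.86+0.550)/0.550 = 168 mM/s.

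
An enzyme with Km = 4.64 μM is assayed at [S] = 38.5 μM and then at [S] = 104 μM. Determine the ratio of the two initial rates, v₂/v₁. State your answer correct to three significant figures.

The fractional saturations are [S]/(Km+[S]) = 38.5/43.14 = 0.8924 and 104/108.6 = 0.9573.
v₂/v₁ is just their ratio: 0.9573/0.8924 = 1.07.

1.07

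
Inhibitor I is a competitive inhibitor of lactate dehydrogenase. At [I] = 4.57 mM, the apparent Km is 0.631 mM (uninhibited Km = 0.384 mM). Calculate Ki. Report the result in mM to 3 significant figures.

7.10 mM

Competitive: Km,app = α·Km with α = 1 + [I]/Ki.
α = Km,app/Km = 0.631/0.384 = 1.643.
Since α = 1 + [I]/Ki, [I]/Ki = 1.643 − 1 = 0.6432 and Ki = 4.57/0.6432 = 7.10 mM.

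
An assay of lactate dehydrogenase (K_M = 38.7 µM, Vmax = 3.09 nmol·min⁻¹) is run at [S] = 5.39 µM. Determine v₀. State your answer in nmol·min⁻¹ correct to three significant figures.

0.378 nmol·min⁻¹

v = Vmax·[S]/(Km + [S]) = 3.09 × 5.39 / (38.7 + 5.39)
  = 16.66 / 44.09 = 0.378 nmol·min⁻¹.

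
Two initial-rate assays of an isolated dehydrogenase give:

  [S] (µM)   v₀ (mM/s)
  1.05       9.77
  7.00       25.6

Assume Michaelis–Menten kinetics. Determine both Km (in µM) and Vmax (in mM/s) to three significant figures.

From v = Vmax[S]/(Km+[S]), each point gives Vmax = v(Km+[S])/[S].
Equating: 9.77(Km+1.05)/1.05 = 25.6(Km+7.00)/7.00.
9.305·Km + 9.77 = 3.657·Km + 25.6, so (9.305 − 3.657)·Km = 25.6 − 9.77.
Km = 15.83/5.648 = 2.80 µM; then Vmax = 9.77(2.80+1.05)/1.05 = 35.9 mM/s.

Km = 2.80 µM; Vmax = 35.9 mM/s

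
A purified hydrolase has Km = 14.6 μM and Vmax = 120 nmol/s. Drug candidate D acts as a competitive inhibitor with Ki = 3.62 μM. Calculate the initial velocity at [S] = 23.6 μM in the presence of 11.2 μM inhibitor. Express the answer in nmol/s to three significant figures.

34.0 nmol/s

α = 1 + [I]/Ki = 1 + 11.2/3.62 = 4.094.
For a competitive inhibitor, Vmax is unchanged and the apparent Km becomes α·Km: Km,app = 59.8 μM, Vmax,app = 120 nmol/s.
v = Vmax,app·[S]/(Km,app + [S]) = 120 × 23.6/(59.8 + 23.6) = 34.0 nmol/s.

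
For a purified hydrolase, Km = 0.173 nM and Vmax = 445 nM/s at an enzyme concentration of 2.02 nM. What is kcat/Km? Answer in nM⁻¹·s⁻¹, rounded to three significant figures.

1270 nM⁻¹·s⁻¹

kcat = Vmax/[E]total = 445/2.02 = 220 s⁻¹.
kcat/Km = 220/0.173 = 1270 nM⁻¹·s⁻¹.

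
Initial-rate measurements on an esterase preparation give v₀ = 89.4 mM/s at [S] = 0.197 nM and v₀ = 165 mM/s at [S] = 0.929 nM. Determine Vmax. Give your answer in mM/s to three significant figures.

In reciprocal form, 1/v = (Km/Vmax)·(1/[S]) + 1/Vmax. The two points give (1/[S], 1/v) = (5.076, 0.01119) and (1.076, 0.006061).
Slope = (0.01119 − 0.006061)/(5.076 − 1.076) = 0.001281; intercept = 0.01119 − 0.001281×5.076 = 0.004681.
Vmax = 1/intercept = 214 mM/s; Km = slope × Vmax = 0.001281 × 214 = 0.274 nM.

214 mM/s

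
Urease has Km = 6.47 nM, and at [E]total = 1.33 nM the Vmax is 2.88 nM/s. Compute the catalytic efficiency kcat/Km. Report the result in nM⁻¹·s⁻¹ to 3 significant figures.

kcat = Vmax/[E]total = 2.88/1.33 = 2.17 s⁻¹.
kcat/Km = 2.17/6.47 = 0.335 nM⁻¹·s⁻¹.

0.335 nM⁻¹·s⁻¹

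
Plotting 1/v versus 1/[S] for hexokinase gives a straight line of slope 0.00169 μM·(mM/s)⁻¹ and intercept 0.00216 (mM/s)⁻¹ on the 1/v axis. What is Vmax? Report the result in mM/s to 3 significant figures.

The y-intercept of a Lineweaver–Burk plot equals 1/Vmax, so Vmax = 1/0.00216 = 463 mM/s.

463 mM/s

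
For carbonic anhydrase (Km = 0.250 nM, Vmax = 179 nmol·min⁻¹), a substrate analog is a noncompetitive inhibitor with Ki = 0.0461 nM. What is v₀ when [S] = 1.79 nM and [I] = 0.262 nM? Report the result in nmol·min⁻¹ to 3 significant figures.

α = 1 + [I]/Ki = 1 + 0.262/0.0461 = 6.683.
For a noncompetitive inhibitor, Vmax is reduced to Vmax/α while Km is unchanged: Km,app = 0.250 nM, Vmax,app = 26.8 nmol·min⁻¹.
v = Vmax,app·[S]/(Km,app + [S]) = 26.8 × 1.79/(0.250 + 1.79) = 23.5 nmol·min⁻¹.

23.5 nmol·min⁻¹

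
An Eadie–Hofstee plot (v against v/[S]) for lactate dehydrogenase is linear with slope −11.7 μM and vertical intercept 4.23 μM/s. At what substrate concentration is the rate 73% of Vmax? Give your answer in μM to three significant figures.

31.6 μM

The Eadie–Hofstee slope gives Km = 11.7 μM (slope = −Km).
v/Vmax = [S]/(Km+[S]) = 0.73 ⇒ [S] = Km·0.73/(1−0.73) = 11.7 × 2.704 = 31.6 μM.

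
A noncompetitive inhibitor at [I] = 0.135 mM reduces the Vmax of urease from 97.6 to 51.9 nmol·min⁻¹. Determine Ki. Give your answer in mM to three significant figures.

Noncompetitive: Vmax,app = Vmax/α with α = 1 + [I]/Ki.
α = Vmax/Vmax,app = 97.6/51.9 = 1.881.
Since α = 1 + [I]/Ki, [I]/Ki = 1.881 − 1 = 0.8805 and Ki = 0.135/0.8805 = 0.153 mM.

0.153 mM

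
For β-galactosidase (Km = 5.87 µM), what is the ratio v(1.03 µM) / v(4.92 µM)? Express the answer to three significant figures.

0.327

Since Vmax cancels, v₂/v₁ = [S]₂(Km+[S]₁) / [S]₁(Km+[S]₂).
= 1.03×(5.87+4.92) / (4.92×(5.87+1.03)) = 11.11/33.95 = 0.327.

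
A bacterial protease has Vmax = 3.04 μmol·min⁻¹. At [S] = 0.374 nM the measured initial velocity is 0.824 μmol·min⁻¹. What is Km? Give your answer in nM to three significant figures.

1.01 nM

v/Vmax = 0.824/3.04 = 0.2711 = [S]/(Km+[S]).
So Km + [S] = [S]/0.2711 = 1.380 nM, giving Km = 1.380 − 0.374 = 1.01 nM.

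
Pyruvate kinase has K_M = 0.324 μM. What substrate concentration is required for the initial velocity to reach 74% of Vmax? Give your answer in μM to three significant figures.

0.922 μM

v/Vmax = [S]/(Km+[S]) = 0.74, so [S] = Km·0.74/(1 − 0.74) = 0.324 × 2.846.
[S] = 0.922 μM.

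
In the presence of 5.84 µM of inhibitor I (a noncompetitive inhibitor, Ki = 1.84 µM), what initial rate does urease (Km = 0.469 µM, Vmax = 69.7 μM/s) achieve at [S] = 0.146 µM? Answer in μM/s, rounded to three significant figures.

α = 1 + [I]/Ki = 1 + 5.84/1.84 = 4.174.
For a noncompetitive inhibitor, Vmax is reduced to Vmax/α while Km is unchanged: Km,app = 0.469 µM, Vmax,app = 16.7 μM/s.
v = Vmax,app·[S]/(Km,app + [S]) = 16.7 × 0.146/(0.469 + 0.146) = 3.96 μM/s.

3.96 μM/s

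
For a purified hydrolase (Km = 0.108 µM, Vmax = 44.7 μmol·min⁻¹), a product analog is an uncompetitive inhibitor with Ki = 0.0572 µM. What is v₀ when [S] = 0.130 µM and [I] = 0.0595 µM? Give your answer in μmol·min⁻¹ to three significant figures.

15.6 μmol·min⁻¹

α = 1 + [I]/Ki = 1 + 0.0595/0.0572 = 2.040.
For an uncompetitive inhibitor, both parameters are divided by α, giving Vmax/α and Km/α: Km,app = 0.0529 µM, Vmax,app = 21.9 μmol·min⁻¹.
v = Vmax,app·[S]/(Km,app + [S]) = 21.9 × 0.130/(0.0529 + 0.130) = 15.6 μmol·min⁻¹.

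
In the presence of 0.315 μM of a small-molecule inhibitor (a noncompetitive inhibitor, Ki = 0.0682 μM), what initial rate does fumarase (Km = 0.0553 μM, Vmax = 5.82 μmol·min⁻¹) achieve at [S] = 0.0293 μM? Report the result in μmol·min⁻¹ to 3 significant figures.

With α = 1 + [I]/Ki = 1 + 0.315/0.0682 = 5.619, the noncompetitive rate law is v = (Vmax/α)·[S] / (Km + [S]).
v = (5.82/5.619)×0.0293 / (0.0553 + 0.0293) = 0.03035/0.08460 = 0.359 μmol·min⁻¹.

0.359 μmol·min⁻¹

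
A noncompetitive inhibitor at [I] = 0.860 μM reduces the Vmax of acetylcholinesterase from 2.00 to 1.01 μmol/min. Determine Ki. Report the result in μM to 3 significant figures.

Noncompetitive: Vmax,app = Vmax/α with α = 1 + [I]/Ki.
α = Vmax/Vmax,app = 2.00/1.01 = 1.980.
Since α = 1 + [I]/Ki, [I]/Ki = 1.980 − 1 = 0.9802 and Ki = 0.860/0.9802 = 0.877 μM.

0.877 μM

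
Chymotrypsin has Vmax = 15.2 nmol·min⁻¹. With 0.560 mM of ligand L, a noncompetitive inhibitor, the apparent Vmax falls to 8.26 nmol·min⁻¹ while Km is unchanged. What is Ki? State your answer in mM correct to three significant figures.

0.667 mM

Noncompetitive: Vmax,app = Vmax/α with α = 1 + [I]/Ki.
α = Vmax/Vmax,app = 15.2/8.26 = 1.840.
Since α = 1 + [I]/Ki, [I]/Ki = 1.840 − 1 = 0.8402 and Ki = 0.560/0.8402 = 0.667 mM.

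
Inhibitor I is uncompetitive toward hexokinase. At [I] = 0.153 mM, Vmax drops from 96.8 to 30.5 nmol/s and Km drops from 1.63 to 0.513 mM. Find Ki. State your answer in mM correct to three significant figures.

0.0704 mM

Uncompetitive: Vmax,app = Vmax/α (and Km,app = Km/α) with α = 1 + [I]/Ki.
α = Vmax/Vmax,app = 96.8/30.5 = 3.174.
Since α = 1 + [I]/Ki, [I]/Ki = 3.174 − 1 = 2.174 and Ki = 0.153/2.174 = 0.0704 mM.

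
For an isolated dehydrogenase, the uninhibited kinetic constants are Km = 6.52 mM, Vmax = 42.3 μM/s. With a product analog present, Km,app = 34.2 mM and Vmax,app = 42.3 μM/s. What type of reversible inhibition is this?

competitive

Km increases (6.52 → 34.2 mM) while Vmax is unchanged — the hallmark of competitive inhibition.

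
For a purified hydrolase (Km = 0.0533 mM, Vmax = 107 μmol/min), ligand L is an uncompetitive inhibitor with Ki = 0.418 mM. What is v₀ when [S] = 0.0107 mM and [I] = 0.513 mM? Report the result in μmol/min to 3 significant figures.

With α = 1 + [I]/Ki = 1 + 0.513/0.418 = 2.227, the uncompetitive rate law is v = (Vmax/α)·[S] / (Km/α + [S]).
v = (107/2.227)×0.0107 / (0.0533/2.227 + 0.0107) = 0.5140/0.03463 = 14.8 μmol/min.

14.8 μmol/min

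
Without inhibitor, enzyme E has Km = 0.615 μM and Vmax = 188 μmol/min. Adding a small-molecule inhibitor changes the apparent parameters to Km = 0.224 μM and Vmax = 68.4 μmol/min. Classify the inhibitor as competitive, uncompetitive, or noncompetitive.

Both Km and Vmax decrease by the same factor (~2.75-fold) — characteristic of uncompetitive inhibition.

uncompetitive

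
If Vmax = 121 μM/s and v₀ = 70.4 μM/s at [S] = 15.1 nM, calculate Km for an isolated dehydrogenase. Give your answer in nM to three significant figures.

v/Vmax = 70.4/121 = 0.5818 = [S]/(Km+[S]).
So Km + [S] = [S]/0.5818 = 25.95 nM, giving Km = 25.95 − 15.1 = 10.9 nM.

10.9 nM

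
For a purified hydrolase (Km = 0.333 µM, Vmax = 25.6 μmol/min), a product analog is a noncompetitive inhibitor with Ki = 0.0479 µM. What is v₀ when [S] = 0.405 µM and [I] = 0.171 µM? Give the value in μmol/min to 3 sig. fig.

3.07 μmol/min

α = 1 + [I]/Ki = 1 + 0.171/0.0479 = 4.570.
For a noncompetitive inhibitor, Vmax is reduced to Vmax/α while Km is unchanged: Km,app = 0.333 µM, Vmax,app = 5.60 μmol/min.
v = Vmax,app·[S]/(Km,app + [S]) = 5.60 × 0.405/(0.333 + 0.405) = 3.07 μmol/min.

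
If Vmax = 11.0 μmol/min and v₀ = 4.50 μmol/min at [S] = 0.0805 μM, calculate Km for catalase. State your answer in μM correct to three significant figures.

From v = Vmax[S]/(Km+[S]), Km = [S](Vmax − v)/v.
Km = 0.0805 × (11.0 − 4.50) / 4.50 = 0.5232/4.50 = 0.116 μM.

0.116 μM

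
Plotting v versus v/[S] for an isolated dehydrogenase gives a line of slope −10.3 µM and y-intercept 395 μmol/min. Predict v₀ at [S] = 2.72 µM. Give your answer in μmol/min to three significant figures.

82.5 μmol/min

In the Eadie–Hofstee form v = Vmax − Km·(v/[S]), the slope is −Km and the intercept is Vmax, so Km = 10.3 µM and Vmax = 395 μmol/min.
v = 395 × 2.72/(10.3 + 2.72) = 82.5 μmol/min.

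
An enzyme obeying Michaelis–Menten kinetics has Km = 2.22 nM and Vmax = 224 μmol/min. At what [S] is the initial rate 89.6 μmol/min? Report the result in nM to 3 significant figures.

The required fractional saturation is v/Vmax = 89.6/224 = 0.4000.
Then [S]/(Km+[S]) = 0.4000 ⇒ [S] = 2.22 × 0.4000/(1 − 0.4000) = 1.48 nM.

1.48 nM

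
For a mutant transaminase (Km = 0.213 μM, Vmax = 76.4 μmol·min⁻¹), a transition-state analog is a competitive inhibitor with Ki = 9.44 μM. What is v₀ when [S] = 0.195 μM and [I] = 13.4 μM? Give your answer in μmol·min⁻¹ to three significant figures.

21.0 μmol·min⁻¹

With α = 1 + [I]/Ki = 1 + 13.4/9.44 = 2.419, the competitive rate law is v = Vmax[S] / (αKm + [S]).
v = 76.4×0.195 / (2.419×0.213 + 0.195) = 14.90/0.7104 = 21.0 μmol·min⁻¹.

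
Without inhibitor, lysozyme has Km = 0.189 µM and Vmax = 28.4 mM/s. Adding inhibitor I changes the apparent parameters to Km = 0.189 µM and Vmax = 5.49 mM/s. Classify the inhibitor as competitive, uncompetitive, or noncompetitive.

Vmax decreases (28.4 → 5.49 mM/s) while Km is unchanged — pure noncompetitive inhibition.

noncompetitive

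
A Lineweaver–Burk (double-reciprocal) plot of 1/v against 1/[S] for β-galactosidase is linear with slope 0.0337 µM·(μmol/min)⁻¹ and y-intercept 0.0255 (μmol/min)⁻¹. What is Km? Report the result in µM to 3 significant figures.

y-intercept = 1/Vmax ⇒ Vmax = 39.2 μmol/min; slope = Km/Vmax ⇒ Km = slope × Vmax.
Km = 0.0337 × 39.2 = 1.32 µM.

1.32 µM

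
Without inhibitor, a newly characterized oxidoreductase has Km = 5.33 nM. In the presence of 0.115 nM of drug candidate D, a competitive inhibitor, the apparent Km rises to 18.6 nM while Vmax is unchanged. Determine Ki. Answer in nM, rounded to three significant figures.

0.0462 nM

Competitive: Km,app = α·Km with α = 1 + [I]/Ki.
α = Km,app/Km = 18.6/5.33 = 3.490.
Since α = 1 + [I]/Ki, [I]/Ki = 3.490 − 1 = 2.490 and Ki = 0.115/2.490 = 0.0462 nM.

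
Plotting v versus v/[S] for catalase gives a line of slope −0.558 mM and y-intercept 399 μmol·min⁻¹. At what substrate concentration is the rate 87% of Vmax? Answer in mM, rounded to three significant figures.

The Eadie–Hofstee slope gives Km = 0.558 mM (slope = −Km).
v/Vmax = [S]/(Km+[S]) = 0.87 ⇒ [S] = Km·0.87/(1−0.87) = 0.558 × 6.692 = 3.73 mM.

3.73 mM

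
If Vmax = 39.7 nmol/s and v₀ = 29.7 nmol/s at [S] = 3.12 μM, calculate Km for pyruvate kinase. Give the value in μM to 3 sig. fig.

v/Vmax = 29.7/39.7 = 0.7481 = [S]/(Km+[S]).
So Km + [S] = [S]/0.7481 = 4.171 μM, giving Km = 4.171 − 3.12 = 1.05 μM.

1.05 μM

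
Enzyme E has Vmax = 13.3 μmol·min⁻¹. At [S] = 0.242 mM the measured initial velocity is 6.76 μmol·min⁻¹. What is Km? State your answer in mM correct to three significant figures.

From v = Vmax[S]/(Km+[S]), Km = [S](Vmax − v)/v.
Km = 0.242 × (13.3 − 6.76) / 6.76 = 1.583/6.76 = 0.234 mM.

0.234 mM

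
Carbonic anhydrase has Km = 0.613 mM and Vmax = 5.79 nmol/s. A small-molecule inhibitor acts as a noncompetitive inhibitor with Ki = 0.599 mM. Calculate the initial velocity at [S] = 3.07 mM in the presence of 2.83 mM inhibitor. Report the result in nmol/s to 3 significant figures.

0.843 nmol/s

With α = 1 + [I]/Ki = 1 + 2.83/0.599 = 5.725, the noncompetitive rate law is v = (Vmax/α)·[S] / (Km + [S]).
v = (5.79/5.725)×3.07 / (0.613 + 3.07) = 3.105/3.683 = 0.843 nmol/s.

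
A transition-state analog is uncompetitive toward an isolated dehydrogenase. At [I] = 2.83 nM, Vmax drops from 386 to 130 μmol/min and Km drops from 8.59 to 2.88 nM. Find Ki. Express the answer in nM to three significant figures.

1.44 nM

Uncompetitive: Vmax,app = Vmax/α (and Km,app = Km/α) with α = 1 + [I]/Ki.
α = Vmax/Vmax,app = 386/130 = 2.969.
Ki = [I]/(α − 1) = 2.83/1.969 = 1.44 nM.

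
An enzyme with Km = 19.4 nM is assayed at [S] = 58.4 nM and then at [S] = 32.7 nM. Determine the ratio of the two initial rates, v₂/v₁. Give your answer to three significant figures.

The fractional saturations are [S]/(Km+[S]) = 58.4/77.80 = 0.7506 and 32.7/52.10 = 0.6276.
v₂/v₁ is just their ratio: 0.6276/0.7506 = 0.836.

0.836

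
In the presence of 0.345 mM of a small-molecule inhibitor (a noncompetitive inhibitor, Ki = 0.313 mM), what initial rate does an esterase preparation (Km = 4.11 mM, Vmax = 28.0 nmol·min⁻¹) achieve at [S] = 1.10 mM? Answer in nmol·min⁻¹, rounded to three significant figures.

α = 1 + [I]/Ki = 1 + 0.345/0.313 = 2.102.
For a noncompetitive inhibitor, Vmax is reduced to Vmax/α while Km is unchanged: Km,app = 4.11 mM, Vmax,app = 13.3 nmol·min⁻¹.
v = Vmax,app·[S]/(Km,app + [S]) = 13.3 × 1.10/(4.11 + 1.10) = 2.81 nmol·min⁻¹.

2.81 nmol·min⁻¹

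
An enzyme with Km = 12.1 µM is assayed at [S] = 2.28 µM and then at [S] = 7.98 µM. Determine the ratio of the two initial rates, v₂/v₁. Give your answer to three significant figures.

The fractional saturations are [S]/(Km+[S]) = 2.28/14.38 = 0.1586 and 7.98/20.08 = 0.3974.
v₂/v₁ is just their ratio: 0.3974/0.1586 = 2.51.

2.51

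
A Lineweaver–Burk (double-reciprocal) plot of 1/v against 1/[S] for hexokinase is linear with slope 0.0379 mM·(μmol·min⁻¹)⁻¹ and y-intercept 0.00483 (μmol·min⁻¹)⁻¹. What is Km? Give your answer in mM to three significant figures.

7.85 mM

y-intercept = 1/Vmax ⇒ Vmax = 207 μmol·min⁻¹; slope = Km/Vmax ⇒ Km = slope × Vmax.
Km = 0.0379 × 207 = 7.85 mM.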